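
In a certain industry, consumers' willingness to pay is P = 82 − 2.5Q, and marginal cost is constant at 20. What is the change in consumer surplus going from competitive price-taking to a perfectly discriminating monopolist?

Under competition P = MC = 20, so Q = (82 − 20)/2.5 = 24.8.
CS = ½·(82 − 20)·24.8 = 768.8.
Under first-degree price discrimination the firm charges each unit its demand price and produces up to where P = MC, i.e. Q = 24.8. Consumer surplus is zero; producer surplus equals total surplus.
CS = 0.
Change in consumer surplus: 0 − 768.8 = −768.8.

Consumer surplus falls by 768.8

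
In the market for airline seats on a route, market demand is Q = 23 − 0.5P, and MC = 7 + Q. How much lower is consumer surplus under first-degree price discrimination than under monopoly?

CS falls by 60.84

Inverting demand: P = 46 − 2Q.
Monopoly sets MR = MC: 46 − 4Q = 7 + Q ⇒ Q = 7.8, P = 46 − 2·7.8 = 30.4.
CS = ½·(46 − 30.4)·7.8 = 60.84.
With perfect price discrimination, output is the efficient level Q = 13 (where demand meets MC), but every buyer pays their willingness to pay: CS = 0 and PS = total surplus.
CS = 0.
Change in consumer surplus: 0 − 60.84 = −60.84.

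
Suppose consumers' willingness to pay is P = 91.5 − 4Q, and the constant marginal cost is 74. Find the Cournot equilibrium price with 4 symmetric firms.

P = 77.5

Cournot with 4 identical firms: the symmetric best-response condition is 91.5 − 20q = 74. Each firm produces q = 0.875, total output Q = 3.5, price P = 77.5.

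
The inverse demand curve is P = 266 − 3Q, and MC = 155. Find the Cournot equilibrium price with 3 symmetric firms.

Cournot with 3 identical firms: the symmetric best-response condition is 266 − 12q = 155. Each firm produces q = 9.25, total output Q = 27.75, price P = 182.75.

P = 182.75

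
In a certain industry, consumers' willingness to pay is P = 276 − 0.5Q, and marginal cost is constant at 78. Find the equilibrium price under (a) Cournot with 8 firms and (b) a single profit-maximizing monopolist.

Cournot: P = 100; Monopoly: P = 177

In a 8-firm Cournot equilibrium, symmetry and the first-order condition give q = (276 − 78)/(4.5) = 44. So Q = 352 and P = 100.
The monopolist equates marginal revenue to marginal cost: 276 − Q = 78, so Q = 198. From demand, P = 177.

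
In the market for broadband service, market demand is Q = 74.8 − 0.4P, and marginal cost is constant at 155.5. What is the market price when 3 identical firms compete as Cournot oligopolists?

P = 163.375

Inverting demand: P = 187 − 2.5Q.
Cournot with 3 identical firms: the symmetric best-response condition is 187 − 10q = 155.5. Each firm produces q = 3.15, total output Q = 9.45, price P = 163.375.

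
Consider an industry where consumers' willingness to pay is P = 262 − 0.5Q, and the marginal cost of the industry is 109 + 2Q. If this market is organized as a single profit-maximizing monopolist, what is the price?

P = 236.5

Monopoly sets MR = MC: 262 − Q = 109 + 2Q ⇒ Q = 51, P = 262 − 0.5·51 = 236.5.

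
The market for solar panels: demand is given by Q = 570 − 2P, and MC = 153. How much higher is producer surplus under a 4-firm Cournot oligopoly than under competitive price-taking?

Producer surplus rises by 5575.68

Inverting demand: P = 285 − 0.5Q.
Under competition P = MC = 153, so Q = (285 − 153)/0.5 = 264.
PS = (153 − 153)·264 = 0.
With 4 symmetric Cournot firms, each firm's FOC gives 285 − 2.5q = 153, so q = 52.8, Q = 4·52.8 = 211.2, and P = 179.4.
PS = (179.4 − 153)·211.2 = 5575.68.
Change in producer surplus: 5575.68 − 0 = 5575.68.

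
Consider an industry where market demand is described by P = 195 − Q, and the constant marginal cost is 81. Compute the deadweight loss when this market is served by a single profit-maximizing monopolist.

Under competition P = MC = 81, so Q = (195 − 81)/1 = 114.
A monopolist chooses Q where MR = MC. MR = 195 − 2Q; setting this equal to 81 gives Q = 57 and P = 138.
DWL is the triangle between Q = 57 and Q = 114: ½·(114 − 57)·(138 − 81) = 1624.5.

DWL = 1624.5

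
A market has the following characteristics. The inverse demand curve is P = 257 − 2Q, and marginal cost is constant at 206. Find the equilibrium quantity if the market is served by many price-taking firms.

Competitive firms price at marginal cost: P = 206, giving Q = 25.5.

Q = 25.5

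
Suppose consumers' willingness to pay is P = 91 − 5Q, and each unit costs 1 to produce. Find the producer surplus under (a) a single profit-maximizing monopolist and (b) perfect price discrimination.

Monopoly sets MR = MC: 91 − 10Q = 1 ⇒ Q = 9, P = 91 − 5·9 = 46.
PS = (46 − 1)·9 = 405.
A perfectly discriminating monopolist sells every unit with P(Q) ≥ MC(Q), so output equals the competitive quantity Q = 18. Each buyer pays their reservation price, so CS = 0 and the firm captures all surplus.
PS = ½·(91 − 1)·18 = 810.

Monopoly: PS = 405; Perfect PD: PS = 810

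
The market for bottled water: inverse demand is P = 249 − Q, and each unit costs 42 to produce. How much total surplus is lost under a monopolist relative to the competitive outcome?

DWL = 5356.125

Under competition P = MC = 42, so Q = (249 − 42)/1 = 207.
The monopolist equates marginal revenue to marginal cost: 249 − 2Q = 42, so Q = 103.5. From demand, P = 145.5.
DWL is the triangle between Q = 103.5 and Q = 207: ½·(207 − 103.5)·(145.5 − 42) = 5356.125.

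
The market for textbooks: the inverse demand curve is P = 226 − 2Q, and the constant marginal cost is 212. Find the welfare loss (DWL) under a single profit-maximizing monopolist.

Perfect competition: P = MC = 212, so 226 − 2Q = 212 and Q = 7.
Monopoly sets MR = MC: 226 − 4Q = 212 ⇒ Q = 3.5, P = 226 − 2·3.5 = 219.
DWL is the triangle between Q = 3.5 and Q = 7: ½·(7 − 3.5)·(219 − 212) = 12.25.

DWL = 12.25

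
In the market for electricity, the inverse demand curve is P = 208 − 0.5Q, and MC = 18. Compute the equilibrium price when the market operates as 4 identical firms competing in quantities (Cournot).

Cournot with 4 identical firms: the symmetric best-response condition is 208 − 2.5q = 18. Each firm produces q = 76, total output Q = 304, price P = 56.

P = 56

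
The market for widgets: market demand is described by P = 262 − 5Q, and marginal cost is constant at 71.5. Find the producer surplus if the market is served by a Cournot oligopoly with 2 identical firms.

Cournot with 2 identical firms: the symmetric best-response condition is 262 − 15q = 71.5. Each firm produces q = 12.7, total output Q = 25.4, price P = 135.
PS = (135 − 71.5)·25.4 = 1612.9.

PS = 1612.9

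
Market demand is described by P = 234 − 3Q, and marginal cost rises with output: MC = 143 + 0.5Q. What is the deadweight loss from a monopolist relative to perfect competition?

DWL = 252

Competitive equilibrium sets price equal to marginal cost: 234 − 3Q = 143 + 0.5Q, so Q = 26 and P = 156.
The monopolist equates marginal revenue to marginal cost: 234 − 6Q = 143 + 0.5Q, so Q = 14. From demand, P = 192.
CS = ½·(234 − 156)·26 = 1014; PS = (156·26 − 143·26 − ½·0.5·26²) = 169; TS = 1183.
CS = ½·(234 − 192)·14 = 294; PS = (192·14 − 143·14 − ½·0.5·14²) = 637; TS = 931.
DWL = 1183 − 931 = 252.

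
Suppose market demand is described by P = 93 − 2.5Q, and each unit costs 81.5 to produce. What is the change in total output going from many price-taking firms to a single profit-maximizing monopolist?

Total output falls by 2.3

Under competition P = MC = 81.5, so Q = (93 − 81.5)/2.5 = 4.6.
A monopolist chooses Q where MR = MC. MR = 93 − 5Q; setting this equal to 81.5 gives Q = 2.3 and P = 87.25.
Change in total output: 2.3 − 4.6 = −2.3.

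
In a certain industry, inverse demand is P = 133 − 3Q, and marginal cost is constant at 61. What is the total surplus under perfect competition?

Perfect competition: P = MC = 61, so 133 − 3Q = 61 and Q = 24.
CS = ½·(133 − 61)·24 = 864; PS = (61 − 61)·24 = 0; TS = 864.

TS = 864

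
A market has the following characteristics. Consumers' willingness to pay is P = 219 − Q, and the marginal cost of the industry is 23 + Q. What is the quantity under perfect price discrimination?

A perfectly discriminating monopolist sells every unit with P(Q) ≥ MC(Q), so output equals the competitive quantity Q = 98. Each buyer pays their reservation price, so CS = 0 and the firm captures all surplus.

Q = 98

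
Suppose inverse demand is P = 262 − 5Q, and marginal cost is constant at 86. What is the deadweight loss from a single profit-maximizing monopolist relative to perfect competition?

DWL = 774.4

Under competition P = MC = 86, so Q = (262 − 86)/5 = 35.2.
Monopoly sets MR = MC: 262 − 10Q = 86 ⇒ Q = 17.6, P = 262 − 5·17.6 = 174.
DWL is the triangle between Q = 17.6 and Q = 35.2: ½·(35.2 − 17.6)·(174 − 86) = 774.4.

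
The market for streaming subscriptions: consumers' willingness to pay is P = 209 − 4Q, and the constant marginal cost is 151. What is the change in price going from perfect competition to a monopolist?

Price rises by 29

Under competition P = MC = 151, so Q = (209 − 151)/4 = 14.5.
A monopolist chooses Q where MR = MC. MR = 209 − 8Q; setting this equal to 151 gives Q = 7.25 and P = 180.
Change in price: 180 − 151 = 29.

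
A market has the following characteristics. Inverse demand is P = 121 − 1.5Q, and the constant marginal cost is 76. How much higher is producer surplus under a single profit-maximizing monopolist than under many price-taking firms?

Under competition P = MC = 76, so Q = (121 − 76)/1.5 = 30.
PS = (76 − 76)·30 = 0.
The monopolist equates marginal revenue to marginal cost: 121 − 3Q = 76, so Q = 15. From demand, P = 98.5.
PS = (98.5 − 76)·15 = 337.5.
Change in producer surplus: 337.5 − 0 = 337.5.

Producer surplus rises by 337.5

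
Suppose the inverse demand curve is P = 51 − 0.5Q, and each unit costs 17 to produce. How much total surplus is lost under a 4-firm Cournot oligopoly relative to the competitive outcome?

DWL = 46.24

Perfect competition: P = MC = 17, so 51 − 0.5Q = 17 and Q = 68.
Cournot with 4 identical firms: the symmetric best-response condition is 51 − 2.5q = 17. Each firm produces q = 13.6, total output Q = 54.4, price P = 23.8.
DWL is the triangle between Q = 54.4 and Q = 68: ½·(68 − 54.4)·(23.8 − 17) = 46.24.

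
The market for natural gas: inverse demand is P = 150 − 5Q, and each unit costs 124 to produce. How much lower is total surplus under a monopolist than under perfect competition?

Under competition P = MC = 124, so Q = (150 − 124)/5 = 5.2.
CS = ½·(150 − 124)·5.2 = 67.6; PS = (124 − 124)·5.2 = 0; TS = 67.6.
Monopoly sets MR = MC: 150 − 10Q = 124 ⇒ Q = 2.6, P = 150 − 5·2.6 = 137.
CS = ½·(150 − 137)·2.6 = 16.9; PS = (137 − 124)·2.6 = 33.8; TS = 50.7.
Change in total surplus: 50.7 − 67.6 = −16.9.

TS falls by 16.9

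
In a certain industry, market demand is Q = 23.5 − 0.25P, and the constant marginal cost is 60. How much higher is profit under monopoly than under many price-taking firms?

Inverting demand: P = 94 − 4Q.
Perfect competition: P = MC = 60, so 94 − 4Q = 60 and Q = 8.5.
Profit = (60 − 60)·8.5 = 0.
A monopolist chooses Q where MR = MC. MR = 94 − 8Q; setting this equal to 60 gives Q = 4.25 and P = 77.
Profit = (77 − 60)·4.25 = 72.25.
Change in profit: 72.25 − 0 = 72.25.

π rises by 72.25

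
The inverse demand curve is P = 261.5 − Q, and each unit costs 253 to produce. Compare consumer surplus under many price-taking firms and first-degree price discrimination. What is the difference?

Perfect competition: P = MC = 253, so 261.5 − Q = 253 and Q = 8.5.
CS = ½·(261.5 − 253)·8.5 = 36.125.
A perfectly discriminating monopolist sells every unit with P(Q) ≥ MC(Q), so output equals the competitive quantity Q = 8.5. Each buyer pays their reservation price, so CS = 0 and the firm captures all surplus.
CS = 0.
Change in consumer surplus: 0 − 36.125 = −36.125.

Consumer surplus falls by 36.125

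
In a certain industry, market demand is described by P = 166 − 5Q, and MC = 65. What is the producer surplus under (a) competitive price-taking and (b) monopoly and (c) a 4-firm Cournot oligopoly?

Under competition P = MC = 65, so Q = (166 − 65)/5 = 20.2.
PS = (65 − 65)·20.2 = 0.
Monopoly sets MR = MC: 166 − 10Q = 65 ⇒ Q = 10.1, P = 166 − 5·10.1 = 115.5.
PS = (115.5 − 65)·10.1 = 510.05.
Cournot with 4 identical firms: the symmetric best-response condition is 166 − 25q = 65. Each firm produces q = 4.04, total output Q = 16.16, price P = 85.2.
PS = (85.2 − 65)·16.16 = 326.432.

Competition: PS = 0; Monopoly: PS = 510.05; Cournot: PS = 326.432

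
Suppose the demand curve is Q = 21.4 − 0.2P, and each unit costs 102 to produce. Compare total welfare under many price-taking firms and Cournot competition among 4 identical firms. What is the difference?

Inverting demand: P = 107 − 5Q.
Competitive firms price at marginal cost: P = 102, giving Q = 1.
CS = ½·(107 − 102)·1 = 2.5; PS = (102 − 102)·1 = 0; TS = 2.5.
In a 4-firm Cournot equilibrium, symmetry and the first-order condition give q = (107 − 102)/(25) = 0.2. So Q = 0.8 and P = 103.
CS = ½·(107 − 103)·0.8 = 1.6; PS = (103 − 102)·0.8 = 0.8; TS = 2.4.
Change in total welfare: 2.4 − 2.5 = −0.1.

Total welfare falls by 0.1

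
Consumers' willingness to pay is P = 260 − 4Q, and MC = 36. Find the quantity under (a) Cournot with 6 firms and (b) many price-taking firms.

Cournot: Q = 48; Competition: Q = 56

Cournot with 6 identical firms: the symmetric best-response condition is 260 − 28q = 36. Each firm produces q = 8, total output Q = 48, price P = 68.
Competitive firms price at marginal cost: P = 36, giving Q = 56.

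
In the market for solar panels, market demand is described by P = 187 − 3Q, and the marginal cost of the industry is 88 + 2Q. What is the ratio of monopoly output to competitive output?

Q_m/Q_c = 0.625

Monopoly sets MR = MC: 187 − 6Q = 88 + 2Q ⇒ Q = 12.375, P = 187 − 3·12.375 = 149.875.
Competitive equilibrium sets price equal to marginal cost: 187 − 3Q = 88 + 2Q, so Q = 19.8 and P = 127.6.
Ratio Q_m/Q_c = 12.375/19.8 = 0.625.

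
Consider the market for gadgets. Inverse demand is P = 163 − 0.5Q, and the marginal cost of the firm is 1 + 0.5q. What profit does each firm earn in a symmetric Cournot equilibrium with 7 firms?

π_i = 972

Cournot with 7 identical firms: the symmetric best-response condition is 163 − 4q = 1 + 0.5q. Each firm produces q = 36, total output Q = 252, price P = 37.
Each firm's profit = 37·36 − (1·36 + ½·0.5·36²) = 972.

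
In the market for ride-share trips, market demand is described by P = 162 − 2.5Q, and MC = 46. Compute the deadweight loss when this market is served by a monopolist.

DWL = 672.8

Competitive firms price at marginal cost: P = 46, giving Q = 46.4.
Monopoly sets MR = MC: 162 − 5Q = 46 ⇒ Q = 23.2, P = 162 − 2.5·23.2 = 104.
DWL is the triangle between Q = 23.2 and Q = 46.4: ½·(46.4 − 23.2)·(104 − 46) = 672.8.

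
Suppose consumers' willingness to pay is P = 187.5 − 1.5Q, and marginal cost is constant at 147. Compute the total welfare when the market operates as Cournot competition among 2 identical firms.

Cournot with 2 identical firms: the symmetric best-response condition is 187.5 − 4.5q = 147. Each firm produces q = 9, total output Q = 18, price P = 160.5.
CS = ½·(187.5 − 160.5)·18 = 243; PS = (160.5 − 147)·18 = 243; TS = 486.

TS = 486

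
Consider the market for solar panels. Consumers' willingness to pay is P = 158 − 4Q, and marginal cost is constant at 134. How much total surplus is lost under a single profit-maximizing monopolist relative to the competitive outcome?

Under competition P = MC = 134, so Q = (158 − 134)/4 = 6.
A monopolist chooses Q where MR = MC. MR = 158 − 8Q; setting this equal to 134 gives Q = 3 and P = 146.
DWL is the triangle between Q = 3 and Q = 6: ½·(6 − 3)·(146 − 134) = 18.

DWL = 18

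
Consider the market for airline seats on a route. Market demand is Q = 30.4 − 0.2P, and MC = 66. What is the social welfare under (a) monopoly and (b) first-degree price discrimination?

Inverting demand: P = 152 − 5Q.
Monopoly sets MR = MC: 152 − 10Q = 66 ⇒ Q = 8.6, P = 152 − 5·8.6 = 109.
CS = ½·(152 − 109)·8.6 = 184.9; PS = (109 − 66)·8.6 = 369.8; TS = 554.7.
Under first-degree price discrimination the firm charges each unit its demand price and produces up to where P = MC, i.e. Q = 17.2. Consumer surplus is zero; producer surplus equals total surplus.
TS = 739.6 (equal to competitive TS).

Monopoly: TS = 554.7; Perfect PD: TS = 739.6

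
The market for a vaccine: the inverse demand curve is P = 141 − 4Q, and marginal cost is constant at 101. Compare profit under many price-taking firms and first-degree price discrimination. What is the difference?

Profit rises by 200

Perfect competition: P = MC = 101, so 141 − 4Q = 101 and Q = 10.
Profit = (101 − 101)·10 = 0.
A perfectly discriminating monopolist sells every unit with P(Q) ≥ MC(Q), so output equals the competitive quantity Q = 10. Each buyer pays their reservation price, so CS = 0 and the firm captures all surplus.
PS equals the full surplus area, 200. Profit = 200 = 200.
Change in profit: 200 − 0 = 200.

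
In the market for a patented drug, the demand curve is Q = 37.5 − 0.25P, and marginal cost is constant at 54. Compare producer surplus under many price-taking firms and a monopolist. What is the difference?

Inverting demand: P = 150 − 4Q.
Competitive firms price at marginal cost: P = 54, giving Q = 24.
PS = (54 − 54)·24 = 0.
The monopolist equates marginal revenue to marginal cost: 150 − 8Q = 54, so Q = 12. From demand, P = 102.
PS = (102 − 54)·12 = 576.
Change in producer surplus: 576 − 0 = 576.

Producer surplus rises by 576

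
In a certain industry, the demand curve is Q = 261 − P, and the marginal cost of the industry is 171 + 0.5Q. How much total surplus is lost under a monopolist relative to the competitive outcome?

DWL = 432

Inverting demand: P = 261 − Q.
Under competition P = MC: 261 − Q = 171 + 0.5Q ⇒ Q = 60, P = 201.
Monopoly sets MR = MC: 261 − 2Q = 171 + 0.5Q ⇒ Q = 36, P = 261 − 36 = 225.
CS = ½·(261 − 201)·60 = 1800; PS = (201·60 − 171·60 − ½·0.5·60²) = 900; TS = 2700.
CS = ½·(261 − 225)·36 = 648; PS = (225·36 − 171·36 − ½·0.5·36²) = 1620; TS = 2268.
DWL = 2700 − 2268 = 432.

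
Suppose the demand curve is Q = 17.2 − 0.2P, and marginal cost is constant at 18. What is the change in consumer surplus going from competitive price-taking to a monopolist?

Consumer surplus falls by 346.8

Inverting demand: P = 86 − 5Q.
Competitive firms price at marginal cost: P = 18, giving Q = 13.6.
CS = ½·(86 − 18)·13.6 = 462.4.
A monopolist chooses Q where MR = MC. MR = 86 − 10Q; setting this equal to 18 gives Q = 6.8 and P = 52.
CS = ½·(86 − 52)·6.8 = 115.6.
Change in consumer surplus: 115.6 − 462.4 = −346.8.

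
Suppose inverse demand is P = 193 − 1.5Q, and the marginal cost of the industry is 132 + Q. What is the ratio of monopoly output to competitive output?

A monopolist chooses Q where MR = MC. MR = 193 − 3Q; setting this equal to 132 + Q gives Q = 15.25 and P = 170.125.
Competitive equilibrium sets price equal to marginal cost: 193 − 1.5Q = 132 + Q, so Q = 24.4 and P = 156.4.
Ratio Q_m/Q_c = 15.25/24.4 = 0.625.

Q_m/Q_c = 0.625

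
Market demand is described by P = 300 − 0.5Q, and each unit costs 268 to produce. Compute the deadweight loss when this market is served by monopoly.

Under competition P = MC = 268, so Q = (300 − 268)/0.5 = 64.
The monopolist equates marginal revenue to marginal cost: 300 − Q = 268, so Q = 32. From demand, P = 284.
DWL is the triangle between Q = 32 and Q = 64: ½·(64 − 32)·(284 − 268) = 256.

DWL = 256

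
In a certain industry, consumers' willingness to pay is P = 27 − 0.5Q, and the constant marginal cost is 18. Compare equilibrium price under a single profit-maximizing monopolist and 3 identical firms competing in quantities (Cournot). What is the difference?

The monopolist equates marginal revenue to marginal cost: 27 − Q = 18, so Q = 9. From demand, P = 22.5.
In a 3-firm Cournot equilibrium, symmetry and the first-order condition give q = (27 − 18)/(2) = 4.5. So Q = 13.5 and P = 20.25.
Change in equilibrium price: 20.25 − 22.5 = −2.25.

Equilibrium price falls by 2.25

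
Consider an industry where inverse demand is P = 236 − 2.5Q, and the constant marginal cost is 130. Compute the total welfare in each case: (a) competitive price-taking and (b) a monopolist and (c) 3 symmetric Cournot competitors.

Competition: TS = 2247.2; Monopoly: TS = 1685.4; Cournot: TS = 2106.75

Under competition P = MC = 130, so Q = (236 − 130)/2.5 = 42.4.
CS = ½·(236 − 130)·42.4 = 2247.2; PS = (130 − 130)·42.4 = 0; TS = 2247.2.
A monopolist chooses Q where MR = MC. MR = 236 − 5Q; setting this equal to 130 gives Q = 21.2 and P = 183.
CS = ½·(236 − 183)·21.2 = 561.8; PS = (183 − 130)·21.2 = 1123.6; TS = 1685.4.
Cournot with 3 identical firms: the symmetric best-response condition is 236 − 10q = 130. Each firm produces q = 10.6, total output Q = 31.8, price P = 156.5.
CS = ½·(236 − 156.5)·31.8 = 1264.05; PS = (156.5 − 130)·31.8 = 842.7; TS = 2106.75.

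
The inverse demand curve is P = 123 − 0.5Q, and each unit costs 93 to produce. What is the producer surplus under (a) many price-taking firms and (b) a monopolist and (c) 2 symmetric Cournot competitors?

Perfect competition: P = MC = 93, so 123 − 0.5Q = 93 and Q = 60.
PS = (93 − 93)·60 = 0.
A monopolist chooses Q where MR = MC. MR = 123 − Q; setting this equal to 93 gives Q = 30 and P = 108.
PS = (108 − 93)·30 = 450.
Cournot with 2 identical firms: the symmetric best-response condition is 123 − 1.5q = 93. Each firm produces q = 20, total output Q = 40, price P = 103.
PS = (103 − 93)·40 = 400.

Competition: PS = 0; Monopoly: PS = 450; Cournot: PS = 400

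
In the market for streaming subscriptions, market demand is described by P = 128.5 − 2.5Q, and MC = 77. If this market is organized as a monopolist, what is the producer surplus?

PS = 265.225

The monopolist equates marginal revenue to marginal cost: 128.5 − 5Q = 77, so Q = 10.3. From demand, P = 102.75.
PS = (102.75 − 77)·10.3 = 265.225.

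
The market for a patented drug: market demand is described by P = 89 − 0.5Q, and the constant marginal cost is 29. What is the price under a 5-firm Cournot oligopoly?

P = 39

In a 5-firm Cournot equilibrium, symmetry and the first-order condition give q = (89 − 29)/(3) = 20. So Q = 100 and P = 39.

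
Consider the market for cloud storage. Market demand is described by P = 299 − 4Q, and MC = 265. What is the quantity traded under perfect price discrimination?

Q = 8.5

A perfectly discriminating monopolist sells every unit with P(Q) ≥ MC(Q), so output equals the competitive quantity Q = 8.5. Each buyer pays their reservation price, so CS = 0 and the firm captures all surplus.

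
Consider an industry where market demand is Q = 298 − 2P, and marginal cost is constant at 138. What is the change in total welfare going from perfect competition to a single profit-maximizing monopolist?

Total welfare falls by 30.25

Inverting demand: P = 149 − 0.5Q.
Competitive firms price at marginal cost: P = 138, giving Q = 22.
CS = ½·(149 − 138)·22 = 121; PS = (138 − 138)·22 = 0; TS = 121.
Monopoly sets MR = MC: 149 − Q = 138 ⇒ Q = 11, P = 149 − 0.5·11 = 143.5.
CS = ½·(149 − 143.5)·11 = 30.25; PS = (143.5 − 138)·11 = 60.5; TS = 90.75.
Change in total welfare: 90.75 − 121 = −30.25.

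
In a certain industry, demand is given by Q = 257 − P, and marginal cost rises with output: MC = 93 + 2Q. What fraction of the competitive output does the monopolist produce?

Inverting demand: P = 257 − Q.
A monopolist chooses Q where MR = MC. MR = 257 − 2Q; setting this equal to 93 + 2Q gives Q = 41 and P = 216.
Under competition P = MC: 257 − Q = 93 + 2Q ⇒ Q = 164/3, P = 607/3.
Ratio Q_m/Q_c = 41/(164/3) = 0.75.

Q_m/Q_c = 0.75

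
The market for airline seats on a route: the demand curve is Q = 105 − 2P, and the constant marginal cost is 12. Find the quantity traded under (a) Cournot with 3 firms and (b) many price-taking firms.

Cournot: Q = 60.75; Competition: Q = 81

Inverting demand: P = 52.5 − 0.5Q.
With 3 symmetric Cournot firms, each firm's FOC gives 52.5 − 2q = 12, so q = 20.25, Q = 3·20.25 = 60.75, and P = 22.125.
Perfect competition: P = MC = 12, so 52.5 − 0.5Q = 12 and Q = 81.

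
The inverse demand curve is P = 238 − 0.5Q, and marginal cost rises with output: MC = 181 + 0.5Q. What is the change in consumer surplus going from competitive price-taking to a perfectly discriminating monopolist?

Consumer surplus falls by 812.25

Under competition P = MC: 238 − 0.5Q = 181 + 0.5Q ⇒ Q = 57, P = 209.5.
CS = ½·(238 − 209.5)·57 = 812.25.
A perfectly discriminating monopolist sells every unit with P(Q) ≥ MC(Q), so output equals the competitive quantity Q = 57. Each buyer pays their reservation price, so CS = 0 and the firm captures all surplus.
CS = 0.
Change in consumer surplus: 0 − 812.25 = −812.25.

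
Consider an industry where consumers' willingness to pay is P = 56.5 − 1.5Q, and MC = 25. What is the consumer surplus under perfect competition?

Perfect competition: P = MC = 25, so 56.5 − 1.5Q = 25 and Q = 21.
CS = ½·(56.5 − 25)·21 = 330.75.

CS = 330.75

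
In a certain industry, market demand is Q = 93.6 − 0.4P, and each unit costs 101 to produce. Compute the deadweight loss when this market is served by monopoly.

DWL = 884.45

Inverting demand: P = 234 − 2.5Q.
Under competition P = MC = 101, so Q = (234 − 101)/2.5 = 53.2.
A monopolist chooses Q where MR = MC. MR = 234 − 5Q; setting this equal to 101 gives Q = 26.6 and P = 167.5.
DWL is the triangle between Q = 26.6 and Q = 53.2: ½·(53.2 − 26.6)·(167.5 − 101) = 884.45.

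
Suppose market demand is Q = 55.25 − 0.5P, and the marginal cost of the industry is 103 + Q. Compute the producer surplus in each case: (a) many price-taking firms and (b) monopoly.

Inverting demand: P = 110.5 − 2Q.
Under competition P = MC: 110.5 − 2Q = 103 + Q ⇒ Q = 2.5, P = 105.5.
PS = P·Q − VC(Q) = 105.5·2.5 − (103·2.5 + ½·1·2.5²) = 3.125.
A monopolist chooses Q where MR = MC. MR = 110.5 − 4Q; setting this equal to 103 + Q gives Q = 1.5 and P = 107.5.
PS = P·Q − VC(Q) = 107.5·1.5 − (103·1.5 + ½·1·1.5²) = 5.625.

Competition: PS = 3.125; Monopoly: PS = 5.625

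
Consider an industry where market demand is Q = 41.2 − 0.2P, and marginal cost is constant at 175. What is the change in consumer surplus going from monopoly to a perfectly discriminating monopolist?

CS falls by 24.025

Inverting demand: P = 206 − 5Q.
Monopoly sets MR = MC: 206 − 10Q = 175 ⇒ Q = 3.1, P = 206 − 5·3.1 = 190.5.
CS = ½·(206 − 190.5)·3.1 = 24.025.
With perfect price discrimination, output is the efficient level Q = 6.2 (where demand meets MC), but every buyer pays their willingness to pay: CS = 0 and PS = total surplus.
CS = 0.
Change in consumer surplus: 0 − 24.025 = −24.025.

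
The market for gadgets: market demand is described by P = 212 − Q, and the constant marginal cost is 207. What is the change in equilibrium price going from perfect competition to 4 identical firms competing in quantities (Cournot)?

P rises by 1

Under competition P = MC = 207, so Q = (212 − 207)/1 = 5.
With 4 symmetric Cournot firms, each firm's FOC gives 212 − 5q = 207, so q = 1, Q = 4·1 = 4, and P = 208.
Change in equilibrium price: 208 − 207 = 1.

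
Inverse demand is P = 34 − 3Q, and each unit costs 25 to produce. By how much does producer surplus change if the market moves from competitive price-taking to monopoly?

Perfect competition: P = MC = 25, so 34 − 3Q = 25 and Q = 3.
PS = (25 − 25)·3 = 0.
The monopolist equates marginal revenue to marginal cost: 34 − 6Q = 25, so Q = 1.5. From demand, P = 29.5.
PS = (29.5 − 25)·1.5 = 6.75.
Change in producer surplus: 6.75 − 0 = 6.75.

Producer surplus rises by 6.75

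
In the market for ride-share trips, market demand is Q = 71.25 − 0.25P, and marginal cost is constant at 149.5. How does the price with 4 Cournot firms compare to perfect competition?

Cournot: P = 176.6; Competition: P = 149.5

Inverting demand: P = 285 − 4Q.
With 4 symmetric Cournot firms, each firm's FOC gives 285 − 20q = 149.5, so q = 6.775, Q = 4·6.775 = 27.1, and P = 176.6.
Perfect competition: P = MC = 149.5, so 285 − 4Q = 149.5 and Q = 33.875.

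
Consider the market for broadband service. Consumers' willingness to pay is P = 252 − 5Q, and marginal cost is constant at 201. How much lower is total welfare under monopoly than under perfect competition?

Total welfare falls by 65.025

Under competition P = MC = 201, so Q = (252 − 201)/5 = 10.2.
CS = ½·(252 − 201)·10.2 = 260.1; PS = (201 − 201)·10.2 = 0; TS = 260.1.
A monopolist chooses Q where MR = MC. MR = 252 − 10Q; setting this equal to 201 gives Q = 5.1 and P = 226.5.
CS = ½·(252 − 226.5)·5.1 = 65.025; PS = (226.5 − 201)·5.1 = 130.05; TS = 195.075.
Change in total welfare: 195.075 − 260.1 = −65.025.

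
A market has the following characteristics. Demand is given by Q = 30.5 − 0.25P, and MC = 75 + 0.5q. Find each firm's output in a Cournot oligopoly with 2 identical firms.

Inverting demand: P = 122 − 4Q.
Cournot with 2 identical firms: the symmetric best-response condition is 122 − 12q = 75 + 0.5q. Each firm produces q = 3.76, total output Q = 7.52, price P = 91.92.

q_i = 3.76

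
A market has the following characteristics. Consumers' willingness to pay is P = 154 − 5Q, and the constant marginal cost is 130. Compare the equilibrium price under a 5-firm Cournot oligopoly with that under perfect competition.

Cournot: P = 134; Competition: P = 130

Cournot with 5 identical firms: the symmetric best-response condition is 154 − 30q = 130. Each firm produces q = 0.8, total output Q = 4, price P = 134.
Perfect competition: P = MC = 130, so 154 − 5Q = 130 and Q = 4.8.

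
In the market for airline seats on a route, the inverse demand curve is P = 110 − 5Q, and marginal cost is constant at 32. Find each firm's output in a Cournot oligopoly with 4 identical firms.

With 4 symmetric Cournot firms, each firm's FOC gives 110 − 25q = 32, so q = 3.12, Q = 4·3.12 = 12.48, and P = 47.6.

q_i = 3.12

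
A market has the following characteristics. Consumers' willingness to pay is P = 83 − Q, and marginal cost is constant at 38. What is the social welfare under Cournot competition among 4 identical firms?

Cournot with 4 identical firms: the symmetric best-response condition is 83 − 5q = 38. Each firm produces q = 9, total output Q = 36, price P = 47.
CS = ½·(83 − 47)·36 = 648; PS = (47 − 38)·36 = 324; TS = 972.

TS = 972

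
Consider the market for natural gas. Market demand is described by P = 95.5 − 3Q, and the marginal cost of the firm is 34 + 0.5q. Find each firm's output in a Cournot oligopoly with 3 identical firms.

q_i = 4.92

Cournot with 3 identical firms: the symmetric best-response condition is 95.5 − 12q = 34 + 0.5q. Each firm produces q = 4.92, total output Q = 14.76, price P = 51.22.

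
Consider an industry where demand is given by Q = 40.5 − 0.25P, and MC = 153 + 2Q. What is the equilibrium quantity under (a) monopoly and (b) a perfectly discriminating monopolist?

Monopoly: Q = 0.9; Perfect PD: Q = 1.5

Inverting demand: P = 162 − 4Q.
Monopoly sets MR = MC: 162 − 8Q = 153 + 2Q ⇒ Q = 0.9, P = 162 − 4·0.9 = 158.4.
A perfectly discriminating monopolist sells every unit with P(Q) ≥ MC(Q), so output equals the competitive quantity Q = 1.5. Each buyer pays their reservation price, so CS = 0 and the firm captures all surplus.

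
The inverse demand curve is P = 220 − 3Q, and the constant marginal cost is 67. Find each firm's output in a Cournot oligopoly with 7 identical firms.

q_i = 6.375

In a 7-firm Cournot equilibrium, symmetry and the first-order condition give q = (220 − 67)/(24) = 6.375. So Q = 44.625 and P = 86.125.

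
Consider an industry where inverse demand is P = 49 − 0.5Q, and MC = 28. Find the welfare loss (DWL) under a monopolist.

DWL = 110.25

Competitive firms price at marginal cost: P = 28, giving Q = 42.
A monopolist chooses Q where MR = MC. MR = 49 − Q; setting this equal to 28 gives Q = 21 and P = 38.5.
DWL is the triangle between Q = 21 and Q = 42: ½·(42 − 21)·(38.5 − 28) = 110.25.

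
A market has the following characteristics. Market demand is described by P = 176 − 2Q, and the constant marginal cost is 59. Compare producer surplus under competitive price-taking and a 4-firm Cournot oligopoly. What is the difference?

Perfect competition: P = MC = 59, so 176 − 2Q = 59 and Q = 58.5.
PS = (59 − 59)·58.5 = 0.
Cournot with 4 identical firms: the symmetric best-response condition is 176 − 10q = 59. Each firm produces q = 11.7, total output Q = 46.8, price P = 82.4.
PS = (82.4 − 59)·46.8 = 1095.12.
Change in producer surplus: 1095.12 − 0 = 1095.12.

PS rises by 1095.12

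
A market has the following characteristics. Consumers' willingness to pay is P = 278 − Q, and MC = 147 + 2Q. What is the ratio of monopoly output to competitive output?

Q_m/Q_c = 0.75

A monopolist chooses Q where MR = MC. MR = 278 − 2Q; setting this equal to 147 + 2Q gives Q = 32.75 and P = 245.25.
Under competition P = MC: 278 − Q = 147 + 2Q ⇒ Q = 131/3, P = 703/3.
Ratio Q_m/Q_c = 32.75/(131/3) = 0.75.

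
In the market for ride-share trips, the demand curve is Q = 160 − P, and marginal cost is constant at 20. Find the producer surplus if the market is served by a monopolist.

Inverting demand: P = 160 − Q.
The monopolist equates marginal revenue to marginal cost: 160 − 2Q = 20, so Q = 70. From demand, P = 90.
PS = (90 − 20)·70 = 4900.

PS = 4900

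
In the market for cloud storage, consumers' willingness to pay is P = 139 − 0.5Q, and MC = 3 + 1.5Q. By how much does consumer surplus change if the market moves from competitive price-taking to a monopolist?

CS falls by 416.16

Under competition P = MC: 139 − 0.5Q = 3 + 1.5Q ⇒ Q = 68, P = 105.
CS = ½·(139 − 105)·68 = 1156.
The monopolist equates marginal revenue to marginal cost: 139 − Q = 3 + 1.5Q, so Q = 54.4. From demand, P = 111.8.
CS = ½·(139 − 111.8)·54.4 = 739.84.
Change in consumer surplus: 739.84 − 1156 = −416.16.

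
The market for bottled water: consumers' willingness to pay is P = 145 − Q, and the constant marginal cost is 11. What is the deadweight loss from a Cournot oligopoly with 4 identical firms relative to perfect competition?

Perfect competition: P = MC = 11, so 145 − Q = 11 and Q = 134.
Cournot with 4 identical firms: the symmetric best-response condition is 145 − 5q = 11. Each firm produces q = 26.8, total output Q = 107.2, price P = 37.8.
DWL is the triangle between Q = 107.2 and Q = 134: ½·(134 − 107.2)·(37.8 − 11) = 359.12.

DWL = 359.12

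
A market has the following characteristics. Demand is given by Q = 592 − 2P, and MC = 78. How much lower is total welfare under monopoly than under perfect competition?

Inverting demand: P = 296 − 0.5Q.
Perfect competition: P = MC = 78, so 296 − 0.5Q = 78 and Q = 436.
CS = ½·(296 − 78)·436 = 47524; PS = (78 − 78)·436 = 0; TS = 47524.
The monopolist equates marginal revenue to marginal cost: 296 − Q = 78, so Q = 218. From demand, P = 187.
CS = ½·(296 − 187)·218 = 11881; PS = (187 − 78)·218 = 23762; TS = 35643.
Change in total welfare: 35643 − 47524 = −11881.

Total welfare falls by 11881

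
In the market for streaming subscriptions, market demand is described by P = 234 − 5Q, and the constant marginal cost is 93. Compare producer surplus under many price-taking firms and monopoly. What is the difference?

Perfect competition: P = MC = 93, so 234 − 5Q = 93 and Q = 28.2.
PS = (93 − 93)·28.2 = 0.
Monopoly sets MR = MC: 234 − 10Q = 93 ⇒ Q = 14.1, P = 234 − 5·14.1 = 163.5.
PS = (163.5 − 93)·14.1 = 994.05.
Change in producer surplus: 994.05 − 0 = 994.05.

PS rises by 994.05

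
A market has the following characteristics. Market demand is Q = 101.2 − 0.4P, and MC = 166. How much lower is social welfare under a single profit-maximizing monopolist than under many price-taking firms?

Inverting demand: P = 253 − 2.5Q.
Under competition P = MC = 166, so Q = (253 − 166)/2.5 = 34.8.
CS = ½·(253 − 166)·34.8 = 1513.8; PS = (166 − 166)·34.8 = 0; TS = 1513.8.
A monopolist chooses Q where MR = MC. MR = 253 − 5Q; setting this equal to 166 gives Q = 17.4 and P = 209.5.
CS = ½·(253 − 209.5)·17.4 = 378.45; PS = (209.5 − 166)·17.4 = 756.9; TS = 1135.35.
Change in social welfare: 1135.35 − 1513.8 = −378.45.

Social welfare falls by 378.45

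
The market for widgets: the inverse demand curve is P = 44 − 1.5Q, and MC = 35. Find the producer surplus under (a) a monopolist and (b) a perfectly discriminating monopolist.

Monopoly: PS = 13.5; Perfect PD: PS = 27

The monopolist equates marginal revenue to marginal cost: 44 − 3Q = 35, so Q = 3. From demand, P = 39.5.
PS = (39.5 − 35)·3 = 13.5.
A perfectly discriminating monopolist sells every unit with P(Q) ≥ MC(Q), so output equals the competitive quantity Q = 6. Each buyer pays their reservation price, so CS = 0 and the firm captures all surplus.
PS = ½·(44 − 35)·6 = 27.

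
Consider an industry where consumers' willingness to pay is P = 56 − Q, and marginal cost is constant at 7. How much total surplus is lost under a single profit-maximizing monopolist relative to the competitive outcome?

Competitive firms price at marginal cost: P = 7, giving Q = 49.
The monopolist equates marginal revenue to marginal cost: 56 − 2Q = 7, so Q = 24.5. From demand, P = 31.5.
DWL is the triangle between Q = 24.5 and Q = 49: ½·(49 − 24.5)·(31.5 − 7) = 300.125.

DWL = 300.125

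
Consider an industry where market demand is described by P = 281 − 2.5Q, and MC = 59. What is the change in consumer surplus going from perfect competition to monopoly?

Competitive firms price at marginal cost: P = 59, giving Q = 88.8.
CS = ½·(281 − 59)·88.8 = 9856.8.
The monopolist equates marginal revenue to marginal cost: 281 − 5Q = 59, so Q = 44.4. From demand, P = 170.
CS = ½·(281 − 170)·44.4 = 2464.2.
Change in consumer surplus: 2464.2 − 9856.8 = −7392.6.

CS falls by 7392.6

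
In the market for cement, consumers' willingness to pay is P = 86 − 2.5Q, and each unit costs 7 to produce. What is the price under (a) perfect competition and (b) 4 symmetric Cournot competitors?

Under competition P = MC = 7, so Q = (86 − 7)/2.5 = 31.6.
Cournot with 4 identical firms: the symmetric best-response condition is 86 − 12.5q = 7. Each firm produces q = 6.32, total output Q = 25.28, price P = 22.8.

Competition: P = 7; Cournot: P = 22.8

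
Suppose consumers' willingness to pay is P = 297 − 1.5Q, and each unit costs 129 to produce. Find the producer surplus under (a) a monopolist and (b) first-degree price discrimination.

Monopoly: PS = 4704; Perfect PD: PS = 9408

The monopolist equates marginal revenue to marginal cost: 297 − 3Q = 129, so Q = 56. From demand, P = 213.
PS = (213 − 129)·56 = 4704.
A perfectly discriminating monopolist sells every unit with P(Q) ≥ MC(Q), so output equals the competitive quantity Q = 112. Each buyer pays their reservation price, so CS = 0 and the firm captures all surplus.
PS = ½·(297 − 129)·112 = 9408.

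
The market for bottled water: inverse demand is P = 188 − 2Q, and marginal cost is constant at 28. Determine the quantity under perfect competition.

Q = 80

Competitive firms price at marginal cost: P = 28, giving Q = 80.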